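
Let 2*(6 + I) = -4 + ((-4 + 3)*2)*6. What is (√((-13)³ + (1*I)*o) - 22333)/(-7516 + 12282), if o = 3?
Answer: -22333/4766 + I*√2239/4766 ≈ -4.6859 + 0.0099283*I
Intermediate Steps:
I = -14 (I = -6 + (-4 + ((-4 + 3)*2)*6)/2 = -6 + (-4 - 1*2*6)/2 = -6 + (-4 - 2*6)/2 = -6 + (-4 - 12)/2 = -6 + (½)*(-16) = -6 - 8 = -14)
(√((-13)³ + (1*I)*o) - 22333)/(-7516 + 12282) = (√((-13)³ + (1*(-14))*3) - 22333)/(-7516 + 12282) = (√(-2197 - 14*3) - 22333)/4766 = (√(-2197 - 42) - 22333)*(1/4766) = (√(-2239) - 22333)*(1/4766) = (I*√2239 - 22333)*(1/4766) = (-22333 + I*√2239)*(1/4766) = -22333/4766 + I*√2239/4766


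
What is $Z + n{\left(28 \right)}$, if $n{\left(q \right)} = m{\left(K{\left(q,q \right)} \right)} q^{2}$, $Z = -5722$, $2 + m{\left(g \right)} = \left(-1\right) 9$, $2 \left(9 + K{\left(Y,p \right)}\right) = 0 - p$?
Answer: $-14346$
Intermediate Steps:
$K{\left(Y,p \right)} = -9 - \frac{p}{2}$ ($K{\left(Y,p \right)} = -9 + \frac{0 - p}{2} = -9 + \frac{\left(-1\right) p}{2} = -9 - \frac{p}{2}$)
$m{\left(g \right)} = -11$ ($m{\left(g \right)} = -2 - 9 = -11$)
$n{\left(q \right)} = - 11 q^{2}$
$Z + n{\left(28 \right)} = -5722 - 11 \cdot 28^{2} = -5722 - 8624 = -14346$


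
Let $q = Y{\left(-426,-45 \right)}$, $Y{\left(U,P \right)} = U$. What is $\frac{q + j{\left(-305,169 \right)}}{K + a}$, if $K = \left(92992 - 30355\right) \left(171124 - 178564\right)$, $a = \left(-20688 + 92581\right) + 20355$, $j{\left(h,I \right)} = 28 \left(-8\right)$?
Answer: $\frac{325}{232963516} \approx 1.3951 \cdot 10^{-6}$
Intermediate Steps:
$q = -426$
$j{\left(h,I \right)} = -224$
$a = 92248$ ($a = 71893 + 20355 = 92248$)
$K = -466019280$ ($K = 62637 \left(-7440\right) = -466019280$)
$\frac{q + j{\left(-305,169 \right)}}{K + a} = \frac{-426 - 224}{-466019280 + 92248} = - \frac{650}{-465927032} = \left(-650\right) \left(- \frac{1}{465927032}\right) = \frac{325}{232963516}$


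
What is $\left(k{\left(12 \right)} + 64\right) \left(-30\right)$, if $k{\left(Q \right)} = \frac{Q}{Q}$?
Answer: $-1950$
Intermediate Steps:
$k{\left(Q \right)} = 1$
$\left(k{\left(12 \right)} + 64\right) \left(-30\right) = \left(1 + 64\right) \left(-30\right) = 65 \left(-30\right) = -1950$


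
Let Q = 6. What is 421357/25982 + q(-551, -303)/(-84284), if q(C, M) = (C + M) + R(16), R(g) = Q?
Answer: 8883921531/547466722 ≈ 16.227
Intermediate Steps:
R(g) = 6
q(C, M) = 6 + C + M (q(C, M) = (C + M) + 6 = 6 + C + M)
421357/25982 + q(-551, -303)/(-84284) = 421357/25982 + (6 - 551 - 303)/(-84284) = 421357*(1/25982) - 848*(-1/84284) = 421357/25982 + 212/21071 = 8883921531/547466722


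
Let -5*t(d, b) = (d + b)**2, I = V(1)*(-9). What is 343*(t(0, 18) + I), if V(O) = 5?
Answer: -188307/5 ≈ -37661.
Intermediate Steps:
I = -45 (I = 5*(-9) = -45)
t(d, b) = -(b + d)**2/5 (t(d, b) = -(d + b)**2/5 = -(b + d)**2/5)
343*(t(0, 18) + I) = 343*(-(18 + 0)**2/5 - 45) = 343*(-1/5*18**2 - 45) = 343*(-1/5*324 - 45) = 343*(-324/5 - 45) = 343*(-549/5) = -188307/5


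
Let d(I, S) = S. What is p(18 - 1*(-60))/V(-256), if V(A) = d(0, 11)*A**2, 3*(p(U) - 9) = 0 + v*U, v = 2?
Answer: 61/720896 ≈ 8.4617e-5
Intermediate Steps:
p(U) = 9 + 2*U/3 (p(U) = 9 + (0 + 2*U)/3 = 9 + (2*U)/3 = 9 + 2*U/3)
V(A) = 11*A**2
p(18 - 1*(-60))/V(-256) = (9 + 2*(18 - 1*(-60))/3)/((11*(-256)**2)) = (9 + 2*(18 + 60)/3)/((11*65536)) = (9 + (2/3)*78)/720896 = (9 + 52)*(1/720896) = 61*(1/720896) = 61/720896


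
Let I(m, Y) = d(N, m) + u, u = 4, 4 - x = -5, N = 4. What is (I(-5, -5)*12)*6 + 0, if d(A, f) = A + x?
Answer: 1224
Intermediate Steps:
x = 9 (x = 4 - 1*(-5) = 4 + 5 = 9)
d(A, f) = 9 + A (d(A, f) = A + 9 = 9 + A)
I(m, Y) = 17 (I(m, Y) = (9 + 4) + 4 = 13 + 4 = 17)
(I(-5, -5)*12)*6 + 0 = (17*12)*6 + 0 = 204*6 + 0 = 1224 + 0 = 1224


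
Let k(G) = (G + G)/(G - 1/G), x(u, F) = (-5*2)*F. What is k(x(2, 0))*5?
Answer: 0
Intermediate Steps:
x(u, F) = -10*F
k(G) = 2*G/(G - 1/G) (k(G) = (2*G)/(G - 1/G) = 2*G/(G - 1/G))
k(x(2, 0))*5 = (2*(-10*0)²/(-1 + (-10*0)²))*5 = (2*0²/(-1 + 0²))*5 = (2*0/(-1 + 0))*5 = (2*0/(-1))*5 = (2*0*(-1))*5 = 0*5 = 0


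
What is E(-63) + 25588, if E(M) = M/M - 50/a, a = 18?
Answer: 230276/9 ≈ 25586.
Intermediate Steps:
E(M) = -16/9 (E(M) = M/M - 50/18 = 1 - 50*1/18 = 1 - 25/9 = -16/9)
E(-63) + 25588 = -16/9 + 25588 = 230276/9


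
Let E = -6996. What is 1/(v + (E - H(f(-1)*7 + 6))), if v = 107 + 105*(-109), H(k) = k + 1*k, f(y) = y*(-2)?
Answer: -1/18374 ≈ -5.4425e-5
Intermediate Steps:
f(y) = -2*y
H(k) = 2*k (H(k) = k + k = 2*k)
v = -11338 (v = 107 - 11445 = -11338)
1/(v + (E - H(f(-1)*7 + 6))) = 1/(-11338 + (-6996 - 2*(-2*(-1)*7 + 6))) = 1/(-11338 + (-6996 - 2*(2*7 + 6))) = 1/(-11338 + (-6996 - 2*(14 + 6))) = 1/(-11338 + (-6996 - 2*20)) = 1/(-11338 + (-6996 - 1*40)) = 1/(-11338 + (-6996 - 40)) = 1/(-11338 - 7036) = 1/(-18374) = -1/18374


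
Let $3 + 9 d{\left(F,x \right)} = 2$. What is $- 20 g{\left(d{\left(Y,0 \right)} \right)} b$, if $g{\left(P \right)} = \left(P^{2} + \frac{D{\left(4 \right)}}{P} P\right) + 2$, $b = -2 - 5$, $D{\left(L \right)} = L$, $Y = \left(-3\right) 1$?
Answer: $\frac{68180}{81} \approx 841.73$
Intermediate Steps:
$Y = -3$
$d{\left(F,x \right)} = - \frac{1}{9}$ ($d{\left(F,x \right)} = - \frac{1}{3} + \frac{1}{9} \cdot 2 = - \frac{1}{3} + \frac{2}{9} = - \frac{1}{9}$)
$b = -7$ ($b = -2 - 5 = -7$)
$g{\left(P \right)} = 6 + P^{2}$ ($g{\left(P \right)} = \left(P^{2} + \frac{4}{P} P\right) + 2 = \left(P^{2} + 4\right) + 2 = \left(4 + P^{2}\right) + 2 = 6 + P^{2}$)
$- 20 g{\left(d{\left(Y,0 \right)} \right)} b = - 20 \left(6 + \left(- \frac{1}{9}\right)^{2}\right) \left(-7\right) = - 20 \left(6 + \frac{1}{81}\right) \left(-7\right) = \left(-20\right) \frac{487}{81} \left(-7\right) = \left(- \frac{9740}{81}\right) \left(-7\right) = \frac{68180}{81}$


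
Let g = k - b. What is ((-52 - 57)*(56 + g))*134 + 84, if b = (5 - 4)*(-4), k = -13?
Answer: -686398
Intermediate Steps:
b = -4 (b = 1*(-4) = -4)
g = -9 (g = -13 - 1*(-4) = -13 + 4 = -9)
((-52 - 57)*(56 + g))*134 + 84 = ((-52 - 57)*(56 - 9))*134 + 84 = -109*47*134 + 84 = -5123*134 + 84 = -686482 + 84 = -686398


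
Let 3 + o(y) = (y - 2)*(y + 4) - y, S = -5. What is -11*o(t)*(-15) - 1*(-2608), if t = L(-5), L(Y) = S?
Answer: 4093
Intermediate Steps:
L(Y) = -5
t = -5
o(y) = -3 - y + (-2 + y)*(4 + y) (o(y) = -3 + ((y - 2)*(y + 4) - y) = -3 + ((-2 + y)*(4 + y) - y) = -3 + (-y + (-2 + y)*(4 + y)) = -3 - y + (-2 + y)*(4 + y))
-11*o(t)*(-15) - 1*(-2608) = -11*(-11 - 5 + (-5)²)*(-15) - 1*(-2608) = -11*(-11 - 5 + 25)*(-15) + 2608 = -11*9*(-15) + 2608 = -99*(-15) + 2608 = 1485 + 2608 = 4093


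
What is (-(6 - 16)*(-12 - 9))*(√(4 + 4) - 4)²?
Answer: -5040 + 3360*√2 ≈ -288.24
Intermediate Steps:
(-(6 - 16)*(-12 - 9))*(√(4 + 4) - 4)² = (-(-10)*(-21))*(√8 - 4)² = (-1*210)*(2*√2 - 4)² = -210*(-4 + 2*√2)²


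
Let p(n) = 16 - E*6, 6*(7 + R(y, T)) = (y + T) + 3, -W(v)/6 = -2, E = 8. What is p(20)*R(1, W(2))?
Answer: 416/3 ≈ 138.67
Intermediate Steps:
W(v) = 12 (W(v) = -6*(-2) = 12)
R(y, T) = -13/2 + T/6 + y/6 (R(y, T) = -7 + ((y + T) + 3)/6 = -7 + ((T + y) + 3)/6 = -7 + (3 + T + y)/6 = -7 + (½ + T/6 + y/6) = -13/2 + T/6 + y/6)
p(n) = -32 (p(n) = 16 - 8*6 = 16 - 1*48 = 16 - 48 = -32)
p(20)*R(1, W(2)) = -32*(-13/2 + (⅙)*12 + (⅙)*1) = -32*(-13/2 + 2 + ⅙) = -32*(-13/3) = 416/3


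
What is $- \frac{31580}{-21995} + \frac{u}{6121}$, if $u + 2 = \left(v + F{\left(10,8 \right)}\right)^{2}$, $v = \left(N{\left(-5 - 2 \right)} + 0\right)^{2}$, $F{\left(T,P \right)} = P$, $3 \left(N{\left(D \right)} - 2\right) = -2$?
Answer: $\frac{3164832334}{2181028599} \approx 1.4511$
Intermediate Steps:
$N{\left(D \right)} = \frac{4}{3}$ ($N{\left(D \right)} = 2 + \frac{1}{3} \left(-2\right) = 2 - \frac{2}{3} = \frac{4}{3}$)
$v = \frac{16}{9}$ ($v = \left(\frac{4}{3} + 0\right)^{2} = \left(\frac{4}{3}\right)^{2} = \frac{16}{9} \approx 1.7778$)
$u = \frac{7582}{81}$ ($u = -2 + \left(\frac{16}{9} + 8\right)^{2} = -2 + \left(\frac{88}{9}\right)^{2} = -2 + \frac{7744}{81} = \frac{7582}{81} \approx 93.605$)
$- \frac{31580}{-21995} + \frac{u}{6121} = - \frac{31580}{-21995} + \frac{7582}{81 \cdot 6121} = \left(-31580\right) \left(- \frac{1}{21995}\right) + \frac{7582}{81} \cdot \frac{1}{6121} = \frac{6316}{4399} + \frac{7582}{495801} = \frac{3164832334}{2181028599}$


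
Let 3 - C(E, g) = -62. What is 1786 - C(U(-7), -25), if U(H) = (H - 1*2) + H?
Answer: 1721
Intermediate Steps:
U(H) = -2 + 2*H (U(H) = (H - 2) + H = (-2 + H) + H = -2 + 2*H)
C(E, g) = 65 (C(E, g) = 3 - 1*(-62) = 3 + 62 = 65)
1786 - C(U(-7), -25) = 1786 - 1*65 = 1786 - 65 = 1721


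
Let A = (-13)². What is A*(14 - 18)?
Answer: -676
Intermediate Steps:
A = 169
A*(14 - 18) = 169*(14 - 18) = 169*(-4) = -676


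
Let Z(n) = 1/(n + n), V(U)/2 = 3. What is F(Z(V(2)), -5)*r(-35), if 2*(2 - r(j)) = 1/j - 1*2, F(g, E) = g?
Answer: 211/840 ≈ 0.25119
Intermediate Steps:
V(U) = 6 (V(U) = 2*3 = 6)
Z(n) = 1/(2*n)
r(j) = 3 - 1/(2*j) (r(j) = 2 - (1/j - 1*2)/2 = 2 - (1/j - 2)/2 = 2 - (-2 + 1/j)/2 = 2 + (1 - 1/(2*j)) = 3 - 1/(2*j))
F(Z(V(2)), -5)*r(-35) = ((½)/6)*(3 - ½/(-35)) = ((½)*(⅙))*(3 - ½*(-1/35)) = (3 + 1/70)/12 = (1/12)*(211/70) = 211/840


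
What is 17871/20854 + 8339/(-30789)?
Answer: 376328713/642073806 ≈ 0.58611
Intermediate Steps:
17871/20854 + 8339/(-30789) = 17871*(1/20854) + 8339*(-1/30789) = 17871/20854 - 8339/30789 = 376328713/642073806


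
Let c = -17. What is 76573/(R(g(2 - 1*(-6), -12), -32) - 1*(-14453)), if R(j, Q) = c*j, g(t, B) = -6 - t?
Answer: 76573/14691 ≈ 5.2122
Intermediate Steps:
R(j, Q) = -17*j
76573/(R(g(2 - 1*(-6), -12), -32) - 1*(-14453)) = 76573/(-17*(-6 - (2 - 1*(-6))) - 1*(-14453)) = 76573/(-17*(-6 - (2 + 6)) + 14453) = 76573/(-17*(-6 - 1*8) + 14453) = 76573/(-17*(-6 - 8) + 14453) = 76573/(-17*(-14) + 14453) = 76573/(238 + 14453) = 76573/14691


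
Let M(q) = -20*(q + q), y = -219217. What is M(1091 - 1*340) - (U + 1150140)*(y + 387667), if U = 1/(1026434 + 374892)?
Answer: -135747229486029745/700663 ≈ -1.9374e+11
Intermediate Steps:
U = 1/1401326 ≈ 7.1361e-7
M(q) = -40*q
M(1091 - 1*340) - (U + 1150140)*(y + 387667) = -40*(1091 - 1*340) - (1/1401326 + 1150140)*(-219217 + 387667) = -40*(1091 - 340) - 1611721085641*168450/1401326 = -40*751 - 1*135747208438113225/700663 = -30040 - 135747208438113225/700663 = -135747229486029745/700663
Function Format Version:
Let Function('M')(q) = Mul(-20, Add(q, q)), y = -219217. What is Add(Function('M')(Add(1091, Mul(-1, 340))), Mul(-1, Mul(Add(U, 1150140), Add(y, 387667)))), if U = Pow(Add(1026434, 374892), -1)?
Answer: Rational(-135747229486029745, 700663) ≈ -1.9374e+11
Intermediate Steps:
U = Rational(1, 1401326) (U = Pow(1401326, -1) = Rational(1, 1401326) ≈ 7.1361e-7)
Function('M')(q) = Mul(-40, q) (Function('M')(q) = Mul(-20, Mul(2, q)) = Mul(-40, q))
Add(Function('M')(Add(1091, Mul(-1, 340))), Mul(-1, Mul(Add(U, 1150140), Add(y, 387667)))) = Add(Mul(-40, Add(1091, Mul(-1, 340))), Mul(-1, Mul(Add(Rational(1, 1401326), 1150140), Add(-219217, 387667)))) = Add(Mul(-40, Add(1091, -340)), Mul(-1, Mul(Rational(1611721085641, 1401326), 168450))) = Add(Mul(-40, 751), Mul(-1, Rational(135747208438113225, 700663))) = Add(-30040, Rational(-135747208438113225, 700663)) = Rational(-135747229486029745, 700663)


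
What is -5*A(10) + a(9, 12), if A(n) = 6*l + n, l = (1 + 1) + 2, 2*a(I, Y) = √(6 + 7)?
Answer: -170 + √13/2 ≈ -168.20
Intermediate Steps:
a(I, Y) = √13/2 (a(I, Y) = √(6 + 7)/2 = √13/2)
l = 4 (l = 2 + 2 = 4)
A(n) = 24 + n (A(n) = 6*4 + n = 24 + n)
-5*A(10) + a(9, 12) = -5*(24 + 10) + √13/2 = -5*34 + √13/2 = -170 + √13/2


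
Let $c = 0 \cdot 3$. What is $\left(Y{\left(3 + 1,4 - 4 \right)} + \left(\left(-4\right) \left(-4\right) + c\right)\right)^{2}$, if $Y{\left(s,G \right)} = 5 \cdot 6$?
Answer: $2116$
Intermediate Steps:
$c = 0$
$Y{\left(s,G \right)} = 30$
$\left(Y{\left(3 + 1,4 - 4 \right)} + \left(\left(-4\right) \left(-4\right) + c\right)\right)^{2} = \left(30 + \left(\left(-4\right) \left(-4\right) + 0\right)\right)^{2} = \left(30 + \left(16 + 0\right)\right)^{2} = \left(30 + 16\right)^{2} = 46^{2} = 2116$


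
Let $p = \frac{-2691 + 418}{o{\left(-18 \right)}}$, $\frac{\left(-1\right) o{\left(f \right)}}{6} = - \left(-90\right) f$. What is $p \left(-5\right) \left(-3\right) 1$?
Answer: $- \frac{2273}{648} \approx -3.5077$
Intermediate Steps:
$o{\left(f \right)} = - 540 f$ ($o{\left(f \right)} = - 6 \left(- \left(-90\right) f\right) = - 6 \cdot 90 f = - 540 f$)
$p = - \frac{2273}{9720}$ ($p = \frac{-2691 + 418}{\left(-540\right) \left(-18\right)} = - \frac{2273}{9720} \approx -0.23385$)
$p \left(-5\right) \left(-3\right) 1 = - \frac{2273 \left(-5\right) \left(-3\right) 1}{9720} = - \frac{2273 \cdot 15 \cdot 1}{9720} = \left(- \frac{2273}{9720}\right) 15 = - \frac{2273}{648}$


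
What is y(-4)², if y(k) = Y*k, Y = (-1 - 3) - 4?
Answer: 1024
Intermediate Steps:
Y = -8 (Y = -4 - 4 = -8)
y(k) = -8*k
y(-4)² = (-8*(-4))² = 32² = 1024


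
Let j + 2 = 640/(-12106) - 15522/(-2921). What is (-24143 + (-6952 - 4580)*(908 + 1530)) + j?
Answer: -497523150597947/17680813 ≈ -2.8139e+7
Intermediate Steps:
j = 57658320/17680813 (j = -2 + (640/(-12106) - 15522/(-2921)) = -2 + (640*(-1/12106) - 15522*(-1/2921)) = -2 + (-320/6053 + 15522/2921) = -2 + 93019946/17680813 = 57658320/17680813 ≈ 3.2611)
(-24143 + (-6952 - 4580)*(908 + 1530)) + j = (-24143 + (-6952 - 4580)*(908 + 1530)) + 57658320/17680813 = (-24143 - 11532*2438) + 57658320/17680813 = (-24143 - 28115016) + 57658320/17680813 = -28139159 + 57658320/17680813 = -497523150597947/17680813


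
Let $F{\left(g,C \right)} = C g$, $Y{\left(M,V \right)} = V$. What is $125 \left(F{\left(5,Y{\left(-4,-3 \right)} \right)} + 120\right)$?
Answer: $13125$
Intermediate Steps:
$125 \left(F{\left(5,Y{\left(-4,-3 \right)} \right)} + 120\right) = 125 \left(\left(-3\right) 5 + 120\right) = 125 \left(-15 + 120\right) = 125 \cdot 105 = 13125$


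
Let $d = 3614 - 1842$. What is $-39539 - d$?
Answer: $-41311$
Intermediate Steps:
$d = 1772$
$-39539 - d = -39539 - 1772 = -41311$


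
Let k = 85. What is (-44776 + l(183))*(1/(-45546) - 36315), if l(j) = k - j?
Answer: 12370288369689/7591 ≈ 1.6296e+9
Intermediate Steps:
l(j) = 85 - j
(-44776 + l(183))*(1/(-45546) - 36315) = (-44776 + (85 - 1*183))*(1/(-45546) - 36315) = (-44776 + (85 - 183))*(-1/45546 - 36315) = (-44776 - 98)*(-1654002991/45546) = -44874*(-1654002991/45546) = 12370288369689/7591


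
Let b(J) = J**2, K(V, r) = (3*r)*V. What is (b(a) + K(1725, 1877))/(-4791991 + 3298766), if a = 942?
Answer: -10600839/1493225 ≈ -7.0993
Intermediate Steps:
K(V, r) = 3*V*r
(b(a) + K(1725, 1877))/(-4791991 + 3298766) = (942**2 + 3*1725*1877)/(-4791991 + 3298766) = (887364 + 9713475)/(-1493225) = 10600839*(-1/1493225) = -10600839/1493225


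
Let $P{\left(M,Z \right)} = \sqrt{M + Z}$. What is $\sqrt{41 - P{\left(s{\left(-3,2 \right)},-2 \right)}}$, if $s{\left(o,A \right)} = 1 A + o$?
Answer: $\sqrt{41 - i \sqrt{3}} \approx 6.4045 - 0.13522 i$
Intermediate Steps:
$s{\left(o,A \right)} = A + o$
$\sqrt{41 - P{\left(s{\left(-3,2 \right)},-2 \right)}} = \sqrt{41 - \sqrt{\left(2 - 3\right) - 2}} = \sqrt{41 - \sqrt{-1 - 2}} = \sqrt{41 - \sqrt{-3}} = \sqrt{41 - i \sqrt{3}}$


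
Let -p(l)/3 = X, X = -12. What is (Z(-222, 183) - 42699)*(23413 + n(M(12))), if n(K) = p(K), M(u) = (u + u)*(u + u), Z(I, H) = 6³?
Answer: -996183867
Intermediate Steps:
p(l) = 36 (p(l) = -3*(-12) = 36)
Z(I, H) = 216
M(u) = 4*u² (M(u) = (2*u)*(2*u) = 4*u²)
n(K) = 36
(Z(-222, 183) - 42699)*(23413 + n(M(12))) = (216 - 42699)*(23413 + 36) = -42483*23449 = -996183867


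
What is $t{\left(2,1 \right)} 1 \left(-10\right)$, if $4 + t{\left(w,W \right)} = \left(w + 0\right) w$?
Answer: $0$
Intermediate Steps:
$t{\left(w,W \right)} = -4 + w^{2}$ ($t{\left(w,W \right)} = -4 + \left(w + 0\right) w = -4 + w w = -4 + w^{2}$)
$t{\left(2,1 \right)} 1 \left(-10\right) = \left(-4 + 2^{2}\right) 1 \left(-10\right) = \left(-4 + 4\right) 1 \left(-10\right) = 0 \cdot 1 \left(-10\right) = 0 \left(-10\right) = 0$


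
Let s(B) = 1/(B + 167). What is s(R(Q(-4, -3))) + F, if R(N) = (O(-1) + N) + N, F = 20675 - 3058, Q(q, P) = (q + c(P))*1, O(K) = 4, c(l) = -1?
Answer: 2836338/161 ≈ 17617.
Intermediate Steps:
Q(q, P) = -1 + q (Q(q, P) = (q - 1)*1 = (-1 + q)*1 = -1 + q)
F = 17617
R(N) = 4 + 2*N (R(N) = (4 + N) + N = 4 + 2*N)
s(B) = 1/(167 + B)
s(R(Q(-4, -3))) + F = 1/(167 + (4 + 2*(-1 - 4))) + 17617 = 1/(167 + (4 + 2*(-5))) + 17617 = 1/(167 + (4 - 10)) + 17617 = 1/(167 - 6) + 17617 = 1/161 + 17617 = 2836338/161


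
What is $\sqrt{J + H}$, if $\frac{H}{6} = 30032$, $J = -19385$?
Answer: $\sqrt{160807} \approx 401.01$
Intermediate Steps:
$H = 180192$ ($H = 6 \cdot 30032 = 180192$)
$\sqrt{J + H} = \sqrt{-19385 + 180192} = \sqrt{160807}$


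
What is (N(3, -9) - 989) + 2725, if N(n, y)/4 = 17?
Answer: 1804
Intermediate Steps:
N(n, y) = 68 (N(n, y) = 4*17 = 68)
(N(3, -9) - 989) + 2725 = (68 - 989) + 2725 = -921 + 2725 = 1804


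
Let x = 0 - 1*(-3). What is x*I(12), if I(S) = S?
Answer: 36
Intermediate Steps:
x = 3 (x = 0 + 3 = 3)
x*I(12) = 3*12 = 36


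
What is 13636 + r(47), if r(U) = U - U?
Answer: 13636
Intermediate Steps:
r(U) = 0
13636 + r(47) = 13636 + 0 = 13636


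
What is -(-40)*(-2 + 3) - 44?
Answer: -4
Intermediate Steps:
-(-40)*(-2 + 3) - 44 = -(-40) - 44 = -40*(-1) - 44 = 40 - 44 = -4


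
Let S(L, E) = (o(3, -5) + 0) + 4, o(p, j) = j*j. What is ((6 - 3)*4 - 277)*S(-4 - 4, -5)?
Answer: -7685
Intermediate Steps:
o(p, j) = j**2
S(L, E) = 29 (S(L, E) = ((-5)**2 + 0) + 4 = (25 + 0) + 4 = 25 + 4 = 29)
((6 - 3)*4 - 277)*S(-4 - 4, -5) = ((6 - 3)*4 - 277)*29 = (3*4 - 277)*29 = (12 - 277)*29 = -265*29 = -7685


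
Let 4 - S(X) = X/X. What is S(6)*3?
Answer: 9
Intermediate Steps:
S(X) = 3 (S(X) = 4 - X/X = 4 - 1*1 = 4 - 1 = 3)
S(6)*3 = 3*3 = 9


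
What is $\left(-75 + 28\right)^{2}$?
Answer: $2209$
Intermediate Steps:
$\left(-75 + 28\right)^{2} = \left(-47\right)^{2} = 2209$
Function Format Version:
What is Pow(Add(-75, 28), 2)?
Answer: 2209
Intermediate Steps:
Pow(Add(-75, 28), 2) = Pow(-47, 2) = 2209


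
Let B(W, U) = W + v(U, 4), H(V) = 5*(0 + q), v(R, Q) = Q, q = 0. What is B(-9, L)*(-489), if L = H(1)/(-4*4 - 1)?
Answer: 2445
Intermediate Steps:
H(V) = 0 (H(V) = 5*(0 + 0) = 5*0 = 0)
L = 0 (L = 0/(-4*4 - 1) = 0/(-16 - 1) = 0/(-17) = 0*(-1/17) = 0)
B(W, U) = 4 + W (B(W, U) = W + 4 = 4 + W)
B(-9, L)*(-489) = (4 - 9)*(-489) = -5*(-489) = 2445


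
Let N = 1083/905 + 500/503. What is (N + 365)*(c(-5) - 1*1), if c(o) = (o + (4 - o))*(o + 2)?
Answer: -2172959412/455215 ≈ -4773.5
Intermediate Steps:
c(o) = 8 + 4*o (c(o) = 4*(2 + o) = 8 + 4*o)
N = 997249/455215 (N = 1083*(1/905) + 500*(1/503) = 1083/905 + 500/503 = 997249/455215 ≈ 2.1907)
(N + 365)*(c(-5) - 1*1) = (997249/455215 + 365)*((8 + 4*(-5)) - 1*1) = 167150724*((8 - 20) - 1)/455215 = 167150724*(-12 - 1)/455215 = (167150724/455215)*(-13) = -2172959412/455215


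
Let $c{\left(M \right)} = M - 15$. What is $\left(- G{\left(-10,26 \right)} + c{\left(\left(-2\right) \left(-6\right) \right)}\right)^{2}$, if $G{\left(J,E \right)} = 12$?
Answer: $225$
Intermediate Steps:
$c{\left(M \right)} = -15 + M$
$\left(- G{\left(-10,26 \right)} + c{\left(\left(-2\right) \left(-6\right) \right)}\right)^{2} = \left(\left(-1\right) 12 - 3\right)^{2} = \left(-12 + \left(-15 + 12\right)\right)^{2} = \left(-12 - 3\right)^{2} = \left(-15\right)^{2} = 225$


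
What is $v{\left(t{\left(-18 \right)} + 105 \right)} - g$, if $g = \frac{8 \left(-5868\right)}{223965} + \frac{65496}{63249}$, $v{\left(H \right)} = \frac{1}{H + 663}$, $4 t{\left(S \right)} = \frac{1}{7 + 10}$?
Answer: $- \frac{4518896248252}{5479974002475} \approx -0.82462$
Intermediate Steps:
$t{\left(S \right)} = \frac{1}{68}$ ($t{\left(S \right)} = \frac{1}{4 \left(7 + 10\right)} = \frac{1}{4 \cdot 17} = \frac{1}{4} \cdot \frac{1}{17} = \frac{1}{68}$)
$v{\left(H \right)} = \frac{1}{663 + H}$
$g = \frac{433320392}{524650455}$ ($g = \left(-46944\right) \frac{1}{223965} + 65496 \cdot \frac{1}{63249} = - \frac{5216}{24885} + \frac{21832}{21083} = \frac{433320392}{524650455} \approx 0.82592$)
$v{\left(t{\left(-18 \right)} + 105 \right)} - g = \frac{1}{663 + \left(\frac{1}{68} + 105\right)} - \frac{433320392}{524650455} = \frac{1}{663 + \frac{7141}{68}} - \frac{433320392}{524650455} = \frac{1}{\frac{52225}{68}} - \frac{433320392}{524650455} = \frac{68}{52225} - \frac{433320392}{524650455} = - \frac{4518896248252}{5479974002475}$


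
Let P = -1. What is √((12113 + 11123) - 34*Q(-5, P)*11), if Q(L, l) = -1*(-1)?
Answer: √22862 ≈ 151.20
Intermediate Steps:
Q(L, l) = 1
√((12113 + 11123) - 34*Q(-5, P)*11) = √((12113 + 11123) - 34*1*11) = √(23236 - 34*11) = √(23236 - 374) = √22862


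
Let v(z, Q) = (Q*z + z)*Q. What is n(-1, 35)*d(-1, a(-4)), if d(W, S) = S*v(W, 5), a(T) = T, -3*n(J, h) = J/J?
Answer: -40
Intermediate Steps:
n(J, h) = -⅓ (n(J, h) = -J/(3*J) = -⅓*1 = -⅓)
v(z, Q) = Q*(z + Q*z) (v(z, Q) = (z + Q*z)*Q = Q*(z + Q*z))
d(W, S) = 30*S*W (d(W, S) = S*(5*W*(1 + 5)) = S*(5*W*6) = S*(30*W) = 30*S*W)
n(-1, 35)*d(-1, a(-4)) = -10*(-4)*(-1) = -⅓*120 = -40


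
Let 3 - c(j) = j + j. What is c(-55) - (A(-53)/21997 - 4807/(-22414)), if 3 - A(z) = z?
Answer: 55606610891/493040758 ≈ 112.78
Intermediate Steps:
A(z) = 3 - z
c(j) = 3 - 2*j (c(j) = 3 - (j + j) = 3 - 2*j)
c(-55) - (A(-53)/21997 - 4807/(-22414)) = (3 - 2*(-55)) - ((3 - 1*(-53))/21997 - 4807/(-22414)) = (3 + 110) - ((3 + 53)*(1/21997) - 4807*(-1/22414)) = 113 - (56*(1/21997) + 4807/22414) = 113 - (56/21997 + 4807/22414) = 113 - 1*106994763/493040758 = 113 - 106994763/493040758 = 55606610891/493040758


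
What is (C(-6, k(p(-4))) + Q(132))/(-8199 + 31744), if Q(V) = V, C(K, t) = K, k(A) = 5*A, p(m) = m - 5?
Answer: 126/23545 ≈ 0.0053515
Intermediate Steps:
p(m) = -5 + m
(C(-6, k(p(-4))) + Q(132))/(-8199 + 31744) = (-6 + 132)/(-8199 + 31744) = 126/23545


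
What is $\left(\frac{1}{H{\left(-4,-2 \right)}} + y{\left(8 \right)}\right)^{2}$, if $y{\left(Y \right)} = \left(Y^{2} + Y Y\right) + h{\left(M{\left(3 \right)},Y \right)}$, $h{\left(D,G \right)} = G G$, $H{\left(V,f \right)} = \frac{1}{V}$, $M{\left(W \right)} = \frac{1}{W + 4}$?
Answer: $35344$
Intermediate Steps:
$M{\left(W \right)} = \frac{1}{4 + W}$
$h{\left(D,G \right)} = G^{2}$
$y{\left(Y \right)} = 3 Y^{2}$ ($y{\left(Y \right)} = \left(Y^{2} + Y Y\right) + Y^{2} = \left(Y^{2} + Y^{2}\right) + Y^{2} = 2 Y^{2} + Y^{2} = 3 Y^{2}$)
$\left(\frac{1}{H{\left(-4,-2 \right)}} + y{\left(8 \right)}\right)^{2} = \left(\frac{1}{\frac{1}{-4}} + 3 \cdot 8^{2}\right)^{2} = \left(\frac{1}{- \frac{1}{4}} + 3 \cdot 64\right)^{2} = \left(-4 + 192\right)^{2} = 188^{2} = 35344$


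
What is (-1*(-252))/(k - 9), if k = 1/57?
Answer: -3591/128 ≈ -28.055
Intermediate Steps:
k = 1/57 ≈ 0.017544
(-1*(-252))/(k - 9) = (-1*(-252))/(1/57 - 9) = 252/(-512/57) = 252*(-57/512) = -3591/128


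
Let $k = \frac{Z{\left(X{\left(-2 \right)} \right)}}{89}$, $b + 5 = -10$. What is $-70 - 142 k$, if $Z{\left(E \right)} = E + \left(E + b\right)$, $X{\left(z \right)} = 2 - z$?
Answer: $- \frac{5236}{89} \approx -58.831$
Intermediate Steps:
$b = -15$ ($b = -5 - 10 = -15$)
$Z{\left(E \right)} = -15 + 2 E$ ($Z{\left(E \right)} = E + \left(E - 15\right) = E + \left(-15 + E\right) = -15 + 2 E$)
$k = - \frac{7}{89}$ ($k = \frac{-15 + 2 \left(2 - -2\right)}{89} = \left(-15 + 2 \left(2 + 2\right)\right) \frac{1}{89} = \left(-15 + 2 \cdot 4\right) \frac{1}{89} = \left(-15 + 8\right) \frac{1}{89} = \left(-7\right) \frac{1}{89} = - \frac{7}{89} \approx -0.078652$)
$-70 - 142 k = -70 - - \frac{994}{89} = -70 + \frac{994}{89} = - \frac{5236}{89}$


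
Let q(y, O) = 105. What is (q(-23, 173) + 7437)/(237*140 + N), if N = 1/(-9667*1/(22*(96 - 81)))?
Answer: 4050473/17819485 ≈ 0.22731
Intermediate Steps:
N = -330/9667 (N = 1/(-9667/(15*22)) = 1/(-9667/330) = -330/9667 ≈ -0.034137)
(q(-23, 173) + 7437)/(237*140 + N) = (105 + 7437)/(237*140 - 330/9667) = 7542/(33180 - 330/9667) = 7542/(320750730/9667) = 7542*(9667/320750730) = 4050473/17819485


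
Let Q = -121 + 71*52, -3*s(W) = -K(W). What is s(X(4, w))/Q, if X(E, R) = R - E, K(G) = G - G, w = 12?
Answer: 0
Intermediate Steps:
K(G) = 0
s(W) = 0 (s(W) = -(-1)*0/3 = -1/3*0 = 0)
Q = 3571 (Q = -121 + 3692 = 3571)
s(X(4, w))/Q = 0/3571 = 0*(1/3571) = 0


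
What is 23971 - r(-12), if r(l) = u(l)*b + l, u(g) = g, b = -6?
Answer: 23911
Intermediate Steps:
r(l) = -5*l (r(l) = l*(-6) + l = -6*l + l = -5*l)
23971 - r(-12) = 23971 - (-5)*(-12) = 23971 - 1*60 = 23971 - 60 = 23911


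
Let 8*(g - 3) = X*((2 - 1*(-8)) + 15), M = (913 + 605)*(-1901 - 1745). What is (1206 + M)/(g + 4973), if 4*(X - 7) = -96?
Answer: -44267376/39383 ≈ -1124.0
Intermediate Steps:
X = -17 (X = 7 + (1/4)*(-96) = 7 - 24 = -17)
M = -5534628 (M = 1518*(-3646) = -5534628)
g = -401/8 (g = 3 + (-17*((2 - 1*(-8)) + 15))/8 = 3 + (-17*((2 + 8) + 15))/8 = 3 + (-17*(10 + 15))/8 = 3 + (-17*25)/8 = 3 + (1/8)*(-425) = 3 - 425/8 = -401/8 ≈ -50.125)
(1206 + M)/(g + 4973) = (1206 - 5534628)/(-401/8 + 4973) = -5533422/39383/8 = -5533422*8/39383 = -44267376/39383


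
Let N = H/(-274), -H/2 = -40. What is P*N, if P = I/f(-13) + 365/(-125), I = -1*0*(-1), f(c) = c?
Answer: 584/685 ≈ 0.85255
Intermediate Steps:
H = 80 (H = -2*(-40) = 80)
I = 0 (I = 0*(-1) = 0)
N = -40/137 (N = 80/(-274) = 80*(-1/274) = -40/137 ≈ -0.29197)
P = -73/25 (P = 0/(-13) + 365/(-125) = 0*(-1/13) + 365*(-1/125) = 0 - 73/25 = -73/25 ≈ -2.9200)
P*N = -73/25*(-40/137) = 584/685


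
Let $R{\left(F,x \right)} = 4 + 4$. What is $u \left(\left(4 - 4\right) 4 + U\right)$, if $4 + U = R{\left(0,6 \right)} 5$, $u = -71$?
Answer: $-2556$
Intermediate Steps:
$R{\left(F,x \right)} = 8$
$U = 36$ ($U = -4 + 8 \cdot 5 = -4 + 40 = 36$)
$u \left(\left(4 - 4\right) 4 + U\right) = - 71 \left(\left(4 - 4\right) 4 + 36\right) = - 71 \left(0 \cdot 4 + 36\right) = - 71 \left(0 + 36\right) = \left(-71\right) 36 = -2556$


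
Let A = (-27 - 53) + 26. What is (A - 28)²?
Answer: 6724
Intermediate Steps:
A = -54 (A = -80 + 26 = -54)
(A - 28)² = (-54 - 28)² = (-82)² = 6724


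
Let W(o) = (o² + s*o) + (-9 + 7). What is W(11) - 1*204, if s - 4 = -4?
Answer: -85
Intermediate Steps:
s = 0 (s = 4 - 4 = 0)
W(o) = -2 + o² (W(o) = (o² + 0*o) + (-9 + 7) = (o² + 0) - 2 = o² - 2 = -2 + o²)
W(11) - 1*204 = (-2 + 11²) - 1*204 = (-2 + 121) - 204 = 119 - 204 = -85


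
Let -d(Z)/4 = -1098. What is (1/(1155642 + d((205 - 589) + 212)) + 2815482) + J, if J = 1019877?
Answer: 4449146842207/1160034 ≈ 3.8354e+6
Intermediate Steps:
d(Z) = 4392 (d(Z) = -4*(-1098) = 4392)
(1/(1155642 + d((205 - 589) + 212)) + 2815482) + J = (1/(1155642 + 4392) + 2815482) + 1019877 = (1/1160034 + 2815482) + 1019877 = 3266054846389/1160034 + 1019877 = 4449146842207/1160034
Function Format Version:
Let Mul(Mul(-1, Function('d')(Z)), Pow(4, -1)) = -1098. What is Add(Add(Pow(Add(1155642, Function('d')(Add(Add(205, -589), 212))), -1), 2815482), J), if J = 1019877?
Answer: Rational(4449146842207, 1160034) ≈ 3.8354e+6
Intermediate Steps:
Function('d')(Z) = 4392 (Function('d')(Z) = Mul(-4, -1098) = 4392)
Add(Add(Pow(Add(1155642, Function('d')(Add(Add(205, -589), 212))), -1), 2815482), J) = Add(Add(Pow(Add(1155642, 4392), -1), 2815482), 1019877) = Add(Add(Pow(1160034, -1), 2815482), 1019877) = Add(Add(Rational(1, 1160034), 2815482), 1019877) = Add(Rational(3266054846389, 1160034), 1019877) = Rational(4449146842207, 1160034)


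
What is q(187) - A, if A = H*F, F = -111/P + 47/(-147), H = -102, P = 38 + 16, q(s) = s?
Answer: -8126/147 ≈ -55.279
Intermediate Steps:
P = 54
F = -2095/882 (F = -111/54 + 47/(-147) = -111*1/54 + 47*(-1/147) = -37/18 - 47/147 = -2095/882 ≈ -2.3753)
A = 35615/147 (A = -102*(-2095/882) = 35615/147 ≈ 242.28)
q(187) - A = 187 - 1*35615/147 = 187 - 35615/147 = -8126/147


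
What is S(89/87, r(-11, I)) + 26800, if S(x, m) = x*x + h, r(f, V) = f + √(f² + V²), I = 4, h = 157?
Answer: 204045454/7569 ≈ 26958.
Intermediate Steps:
r(f, V) = f + √(V² + f²)
S(x, m) = 157 + x² (S(x, m) = x*x + 157 = x² + 157 = 157 + x²)
S(89/87, r(-11, I)) + 26800 = (157 + (89/87)²) + 26800 = (157 + 7921/7569) + 26800 = 1196254/7569 + 26800 = 204045454/7569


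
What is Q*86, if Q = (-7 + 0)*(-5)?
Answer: 3010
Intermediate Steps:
Q = 35 (Q = -7*(-5) = 35)
Q*86 = 35*86 = 3010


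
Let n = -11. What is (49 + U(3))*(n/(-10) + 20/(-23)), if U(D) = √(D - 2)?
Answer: 265/23 ≈ 11.522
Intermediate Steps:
U(D) = √(-2 + D)
(49 + U(3))*(n/(-10) + 20/(-23)) = (49 + √(-2 + 3))*(-11/(-10) + 20/(-23)) = (49 + √1)*(-11*(-⅒) + 20*(-1/23)) = (49 + 1)*(11/10 - 20/23) = 50*(53/230) = 265/23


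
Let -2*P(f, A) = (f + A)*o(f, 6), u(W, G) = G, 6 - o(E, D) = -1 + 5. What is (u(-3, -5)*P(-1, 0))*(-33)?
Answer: 165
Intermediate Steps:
o(E, D) = 2 (o(E, D) = 6 - (-1 + 5) = 6 - 1*4 = 6 - 4 = 2)
P(f, A) = -A - f (P(f, A) = -(f + A)*2/2 = -(A + f)*2/2 = -(2*A + 2*f)/2 = -A - f)
(u(-3, -5)*P(-1, 0))*(-33) = -5*(-1*0 - 1*(-1))*(-33) = -5*(0 + 1)*(-33) = -5*1*(-33) = -5*(-33) = 165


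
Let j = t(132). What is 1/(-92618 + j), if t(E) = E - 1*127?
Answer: -1/92613 ≈ -1.0798e-5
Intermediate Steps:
t(E) = -127 + E (t(E) = E - 127 = -127 + E)
j = 5 (j = -127 + 132 = 5)
1/(-92618 + j) = 1/(-92618 + 5) = 1/(-92613) = -1/92613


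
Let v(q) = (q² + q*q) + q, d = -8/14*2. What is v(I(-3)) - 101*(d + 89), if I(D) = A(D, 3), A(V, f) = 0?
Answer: -62115/7 ≈ -8873.6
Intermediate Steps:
I(D) = 0
d = -8/7 (d = -8*1/14*2 = -4/7*2 = -8/7 ≈ -1.1429)
v(q) = q + 2*q² (v(q) = (q² + q²) + q = 2*q² + q = q + 2*q²)
v(I(-3)) - 101*(d + 89) = 0*(1 + 2*0) - 101*(-8/7 + 89) = 0*(1 + 0) - 101*615/7 = 0*1 - 1*62115/7 = 0 - 62115/7 = -62115/7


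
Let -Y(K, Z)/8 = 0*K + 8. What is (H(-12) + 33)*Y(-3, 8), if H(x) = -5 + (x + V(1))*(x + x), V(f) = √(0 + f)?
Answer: -18688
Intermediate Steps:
V(f) = √f
Y(K, Z) = -64 (Y(K, Z) = -8*(0*K + 8) = -8*(0 + 8) = -8*8 = -64)
H(x) = -5 + 2*x*(1 + x) (H(x) = -5 + (x + √1)*(x + x) = -5 + (x + 1)*(2*x) = -5 + (1 + x)*(2*x) = -5 + 2*x*(1 + x))
(H(-12) + 33)*Y(-3, 8) = ((-5 + 2*(-12) + 2*(-12)²) + 33)*(-64) = ((-5 - 24 + 2*144) + 33)*(-64) = ((-5 - 24 + 288) + 33)*(-64) = (259 + 33)*(-64) = 292*(-64) = -18688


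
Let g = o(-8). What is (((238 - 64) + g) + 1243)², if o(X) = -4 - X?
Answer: 2019241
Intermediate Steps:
g = 4 (g = -4 - 1*(-8) = -4 + 8 = 4)
(((238 - 64) + g) + 1243)² = (((238 - 64) + 4) + 1243)² = ((174 + 4) + 1243)² = (178 + 1243)² = 1421² = 2019241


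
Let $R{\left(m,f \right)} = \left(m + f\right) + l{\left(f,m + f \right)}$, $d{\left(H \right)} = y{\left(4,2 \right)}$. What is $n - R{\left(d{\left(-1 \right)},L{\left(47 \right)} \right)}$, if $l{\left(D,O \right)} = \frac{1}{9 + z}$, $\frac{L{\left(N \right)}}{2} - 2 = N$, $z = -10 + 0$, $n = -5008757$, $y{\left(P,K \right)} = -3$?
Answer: $-5008851$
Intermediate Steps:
$d{\left(H \right)} = -3$
$z = -10$
$L{\left(N \right)} = 4 + 2 N$
$l{\left(D,O \right)} = -1$ ($l{\left(D,O \right)} = \frac{1}{9 - 10} = \frac{1}{-1} = -1$)
$R{\left(m,f \right)} = -1 + f + m$ ($R{\left(m,f \right)} = \left(m + f\right) - 1 = \left(f + m\right) - 1 = -1 + f + m$)
$n - R{\left(d{\left(-1 \right)},L{\left(47 \right)} \right)} = -5008757 - \left(-1 + \left(4 + 2 \cdot 47\right) - 3\right) = -5008757 - \left(-1 + \left(4 + 94\right) - 3\right) = -5008757 - \left(-1 + 98 - 3\right) = -5008757 - 94 = -5008851$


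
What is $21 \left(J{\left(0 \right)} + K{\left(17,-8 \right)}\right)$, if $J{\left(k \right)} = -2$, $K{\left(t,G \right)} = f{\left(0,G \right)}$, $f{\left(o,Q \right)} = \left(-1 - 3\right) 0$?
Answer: $-42$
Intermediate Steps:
$f{\left(o,Q \right)} = 0$ ($f{\left(o,Q \right)} = \left(-4\right) 0 = 0$)
$K{\left(t,G \right)} = 0$
$21 \left(J{\left(0 \right)} + K{\left(17,-8 \right)}\right) = 21 \left(-2 + 0\right) = 21 \left(-2\right) = -42$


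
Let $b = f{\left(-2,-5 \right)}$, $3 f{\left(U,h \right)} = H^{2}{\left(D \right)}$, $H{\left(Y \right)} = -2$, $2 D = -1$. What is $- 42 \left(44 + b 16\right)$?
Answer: $-2744$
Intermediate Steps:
$D = - \frac{1}{2}$ ($D = \frac{1}{2} \left(-1\right) = - \frac{1}{2} \approx -0.5$)
$f{\left(U,h \right)} = \frac{4}{3}$ ($f{\left(U,h \right)} = \frac{\left(-2\right)^{2}}{3} = \frac{1}{3} \cdot 4 = \frac{4}{3}$)
$b = \frac{4}{3} \approx 1.3333$
$- 42 \left(44 + b 16\right) = - 42 \left(44 + \frac{4}{3} \cdot 16\right) = - 42 \left(44 + \frac{64}{3}\right) = \left(-42\right) \frac{196}{3} = -2744$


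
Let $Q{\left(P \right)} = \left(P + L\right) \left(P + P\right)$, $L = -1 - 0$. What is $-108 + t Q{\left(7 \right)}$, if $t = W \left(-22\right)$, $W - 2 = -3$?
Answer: $1740$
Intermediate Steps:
$W = -1$ ($W = 2 - 3 = -1$)
$t = 22$ ($t = \left(-1\right) \left(-22\right) = 22$)
$L = -1$ ($L = -1 + 0 = -1$)
$Q{\left(P \right)} = 2 P \left(-1 + P\right)$ ($Q{\left(P \right)} = \left(P - 1\right) \left(P + P\right) = \left(-1 + P\right) 2 P = 2 P \left(-1 + P\right)$)
$-108 + t Q{\left(7 \right)} = -108 + 22 \cdot 2 \cdot 7 \left(-1 + 7\right) = -108 + 22 \cdot 2 \cdot 7 \cdot 6 = -108 + 22 \cdot 84 = -108 + 1848 = 1740$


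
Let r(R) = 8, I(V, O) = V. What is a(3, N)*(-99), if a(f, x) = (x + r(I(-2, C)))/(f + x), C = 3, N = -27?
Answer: -627/8 ≈ -78.375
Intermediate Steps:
a(f, x) = (8 + x)/(f + x) (a(f, x) = (x + 8)/(f + x) = (8 + x)/(f + x))
a(3, N)*(-99) = ((8 - 27)/(3 - 27))*(-99) = (-19/(-24))*(-99) = -1/24*(-19)*(-99) = (19/24)*(-99) = -627/8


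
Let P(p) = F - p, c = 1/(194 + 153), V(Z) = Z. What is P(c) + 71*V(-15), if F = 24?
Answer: -361228/347 ≈ -1041.0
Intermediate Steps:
c = 1/347 ≈ 0.0028818
P(p) = 24 - p
P(c) + 71*V(-15) = (24 - 1*1/347) + 71*(-15) = (24 - 1/347) - 1065 = 8327/347 - 1065 = -361228/347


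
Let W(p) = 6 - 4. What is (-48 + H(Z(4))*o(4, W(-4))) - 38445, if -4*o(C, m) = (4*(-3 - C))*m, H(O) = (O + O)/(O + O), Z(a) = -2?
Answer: -38479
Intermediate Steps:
H(O) = 1 (H(O) = (2*O)/((2*O)) = (2*O)*(1/(2*O)) = 1)
W(p) = 2
o(C, m) = -m*(-12 - 4*C)/4 (o(C, m) = -4*(-3 - C)*m/4 = -(-12 - 4*C)*m/4 = -m*(-12 - 4*C)/4)
(-48 + H(Z(4))*o(4, W(-4))) - 38445 = (-48 + 1*(2*(3 + 4))) - 38445 = (-48 + 1*(2*7)) - 38445 = (-48 + 1*14) - 38445 = (-48 + 14) - 38445 = -34 - 38445 = -38479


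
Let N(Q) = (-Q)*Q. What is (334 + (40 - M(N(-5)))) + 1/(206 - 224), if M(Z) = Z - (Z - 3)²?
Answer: 21293/18 ≈ 1182.9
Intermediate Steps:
N(Q) = -Q²
M(Z) = Z - (-3 + Z)²
(334 + (40 - M(N(-5)))) + 1/(206 - 224) = (334 + (40 - (-1*(-5)² - (-3 - 1*(-5)²)²))) + 1/(206 - 224) = (334 + (40 - (-1*25 - (-3 - 1*25)²))) + 1/(-18) = (334 + (40 - (-25 - (-3 - 25)²))) - 1/18 = (334 + (40 - (-25 - 1*(-28)²))) - 1/18 = (334 + (40 - (-25 - 1*784))) - 1/18 = (334 + (40 - (-25 - 784))) - 1/18 = (334 + (40 - 1*(-809))) - 1/18 = (334 + (40 + 809)) - 1/18 = (334 + 849) - 1/18 = 1183 - 1/18 = 21293/18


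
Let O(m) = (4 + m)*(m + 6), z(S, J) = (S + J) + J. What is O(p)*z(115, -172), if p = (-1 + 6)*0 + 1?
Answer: -8015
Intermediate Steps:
z(S, J) = S + 2*J (z(S, J) = (J + S) + J = S + 2*J)
p = 1 (p = 5*0 + 1 = 0 + 1 = 1)
O(m) = (4 + m)*(6 + m)
O(p)*z(115, -172) = (24 + 1² + 10*1)*(115 + 2*(-172)) = (24 + 1 + 10)*(115 - 344) = 35*(-229) = -8015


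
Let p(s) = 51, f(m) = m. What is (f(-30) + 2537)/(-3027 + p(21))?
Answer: -2507/2976 ≈ -0.84241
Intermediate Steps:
(f(-30) + 2537)/(-3027 + p(21)) = (-30 + 2537)/(-3027 + 51) = 2507/(-2976) = 2507*(-1/2976) = -2507/2976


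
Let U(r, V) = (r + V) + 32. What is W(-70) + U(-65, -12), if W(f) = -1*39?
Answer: -84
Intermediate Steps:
W(f) = -39
U(r, V) = 32 + V + r (U(r, V) = (V + r) + 32 = 32 + V + r)
W(-70) + U(-65, -12) = -39 + (32 - 12 - 65) = -39 - 45 = -84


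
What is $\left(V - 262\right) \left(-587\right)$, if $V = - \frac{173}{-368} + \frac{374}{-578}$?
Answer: $\frac{962785073}{6256} \approx 1.539 \cdot 10^{5}$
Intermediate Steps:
$V = - \frac{1107}{6256}$ ($V = \left(-173\right) \left(- \frac{1}{368}\right) + 374 \left(- \frac{1}{578}\right) = \frac{173}{368} - \frac{11}{17} = - \frac{1107}{6256} \approx -0.17695$)
$\left(V - 262\right) \left(-587\right) = \left(- \frac{1107}{6256} - 262\right) \left(-587\right) = \left(- \frac{1640179}{6256}\right) \left(-587\right) = \frac{962785073}{6256}$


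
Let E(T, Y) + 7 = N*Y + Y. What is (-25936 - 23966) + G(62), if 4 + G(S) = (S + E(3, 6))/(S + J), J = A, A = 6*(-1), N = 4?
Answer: -2794651/56 ≈ -49905.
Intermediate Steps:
A = -6
J = -6
E(T, Y) = -7 + 5*Y (E(T, Y) = -7 + (4*Y + Y) = -7 + 5*Y)
G(S) = -4 + (23 + S)/(-6 + S) (G(S) = -4 + (S + (-7 + 5*6))/(S - 6) = -4 + (S + (-7 + 30))/(-6 + S) = -4 + (S + 23)/(-6 + S) = -4 + (23 + S)/(-6 + S))
(-25936 - 23966) + G(62) = (-25936 - 23966) + (47 - 3*62)/(-6 + 62) = -49902 + (47 - 186)/56 = -49902 + (1/56)*(-139) = -49902 - 139/56 = -2794651/56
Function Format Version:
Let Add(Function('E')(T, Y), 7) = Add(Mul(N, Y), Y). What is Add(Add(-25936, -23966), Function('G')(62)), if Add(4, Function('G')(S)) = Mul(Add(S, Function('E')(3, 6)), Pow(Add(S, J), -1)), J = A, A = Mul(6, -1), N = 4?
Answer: Rational(-2794651, 56) ≈ -49905.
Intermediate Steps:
A = -6
J = -6
Function('E')(T, Y) = Add(-7, Mul(5, Y)) (Function('E')(T, Y) = Add(-7, Add(Mul(4, Y), Y)) = Add(-7, Mul(5, Y)))
Function('G')(S) = Add(-4, Mul(Pow(Add(-6, S), -1), Add(23, S))) (Function('G')(S) = Add(-4, Mul(Add(S, Add(-7, Mul(5, 6))), Pow(Add(S, -6), -1))) = Add(-4, Mul(Add(S, Add(-7, 30)), Pow(Add(-6, S), -1))) = Add(-4, Mul(Add(S, 23), Pow(Add(-6, S), -1))) = Add(-4, Mul(Add(23, S), Pow(Add(-6, S), -1))) = Add(-4, Mul(Pow(Add(-6, S), -1), Add(23, S))))
Add(Add(-25936, -23966), Function('G')(62)) = Add(Add(-25936, -23966), Mul(Pow(Add(-6, 62), -1), Add(47, Mul(-3, 62)))) = Add(-49902, Mul(Pow(56, -1), Add(47, -186))) = Add(-49902, Mul(Rational(1, 56), -139)) = Add(-49902, Rational(-139, 56)) = Rational(-2794651, 56)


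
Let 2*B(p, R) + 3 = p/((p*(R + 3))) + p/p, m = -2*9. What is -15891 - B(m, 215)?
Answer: -6928041/436 ≈ -15890.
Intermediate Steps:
m = -18
B(p, R) = -1 + 1/(2*(3 + R)) (B(p, R) = -3/2 + (p/((p*(R + 3))) + p/p)/2 = -3/2 + (p/((p*(3 + R))) + 1)/2 = -3/2 + (p*(1/(p*(3 + R))) + 1)/2 = -3/2 + (1/(3 + R) + 1)/2 = -3/2 + (1 + 1/(3 + R))/2 = -3/2 + (½ + 1/(2*(3 + R))) = -1 + 1/(2*(3 + R)))
-15891 - B(m, 215) = -15891 - (-5/2 - 1*215)/(3 + 215) = -15891 - (-5/2 - 215)/218 = -15891 - (-435)/(218*2) = -15891 - 1*(-435/436) = -15891 + 435/436 = -6928041/436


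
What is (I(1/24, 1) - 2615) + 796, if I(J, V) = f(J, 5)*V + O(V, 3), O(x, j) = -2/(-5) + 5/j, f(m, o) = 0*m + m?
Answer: -218027/120 ≈ -1816.9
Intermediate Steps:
f(m, o) = m (f(m, o) = 0 + m = m)
O(x, j) = 2/5 + 5/j (O(x, j) = -2*(-1/5) + 5/j = 2/5 + 5/j)
I(J, V) = 31/15 + J*V (I(J, V) = J*V + (2/5 + 5/3) = J*V + 31/15 = 31/15 + J*V)
(I(1/24, 1) - 2615) + 796 = ((31/15 + 1/24) - 2615) + 796 = (253/120 - 2615) + 796 = -313547/120 + 796 = -218027/120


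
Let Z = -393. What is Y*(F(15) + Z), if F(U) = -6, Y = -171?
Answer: 68229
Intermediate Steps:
Y*(F(15) + Z) = -171*(-6 - 393) = -171*(-399) = 68229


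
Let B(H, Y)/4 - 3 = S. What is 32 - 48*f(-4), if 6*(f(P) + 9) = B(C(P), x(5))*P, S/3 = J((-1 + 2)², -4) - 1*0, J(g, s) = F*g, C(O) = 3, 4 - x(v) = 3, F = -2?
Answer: 80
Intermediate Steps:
x(v) = 1 (x(v) = 4 - 1*3 = 4 - 3 = 1)
J(g, s) = -2*g
S = -6 (S = 3*(-2*(-1 + 2)² - 1*0) = 3*(-2*1² + 0) = 3*(-2*1 + 0) = 3*(-2 + 0) = 3*(-2) = -6)
B(H, Y) = -12 (B(H, Y) = 12 + 4*(-6) = 12 - 24 = -12)
f(P) = -9 - 2*P (f(P) = -9 + (-12*P)/6 = -9 - 2*P)
32 - 48*f(-4) = 32 - 48*(-9 - 2*(-4)) = 32 - 48*(-9 + 8) = 32 - 48*(-1) = 32 + 48 = 80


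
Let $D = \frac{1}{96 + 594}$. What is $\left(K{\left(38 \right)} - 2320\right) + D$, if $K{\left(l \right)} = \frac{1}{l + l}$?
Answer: $- \frac{60830017}{26220} \approx -2320.0$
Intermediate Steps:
$D = \frac{1}{690} \approx 0.0014493$
$K{\left(l \right)} = \frac{1}{2 l}$
$\left(K{\left(38 \right)} - 2320\right) + D = \left(\frac{1}{2 \cdot 38} - 2320\right) + \frac{1}{690} = \left(\frac{1}{2} \cdot \frac{1}{38} - 2320\right) + \frac{1}{690} = \left(\frac{1}{76} - 2320\right) + \frac{1}{690} = - \frac{176319}{76} + \frac{1}{690} = - \frac{60830017}{26220}$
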